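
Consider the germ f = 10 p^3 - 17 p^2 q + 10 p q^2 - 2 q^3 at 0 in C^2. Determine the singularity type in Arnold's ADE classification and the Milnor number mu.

The Hessian of f at 0 is [[0, 0], [0, 0]] with rank 0, so corank 2. A Groebner basis of the Jacobian ideal J(f) in C{p,q} is {q^3, p^2 - 2*q^2/11, p*q - 5*q^2/11}; counting standard monomials gives mu = 4. Corank 2; j^3 = (2*p - q)*(5*p^2 - 6*p*q + 2*q^2) splits into three distinct lines over C (the quadratic factor has nonzero discriminant), so D_4.

Type D4, Milnor number mu = 4.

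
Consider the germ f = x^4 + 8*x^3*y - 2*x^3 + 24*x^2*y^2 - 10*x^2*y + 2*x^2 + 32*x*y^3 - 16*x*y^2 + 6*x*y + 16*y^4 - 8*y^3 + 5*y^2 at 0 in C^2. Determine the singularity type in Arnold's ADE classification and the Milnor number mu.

Type A_{1}, Milnor number mu = 1.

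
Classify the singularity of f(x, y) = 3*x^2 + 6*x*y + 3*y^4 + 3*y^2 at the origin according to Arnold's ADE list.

A3

The Hessian of f at 0 has rank 1. Corank 1: A-series; mu = 3 gives A_3.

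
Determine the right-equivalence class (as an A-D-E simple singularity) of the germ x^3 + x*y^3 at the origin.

The Hessian of f at 0 has rank 0. Corank 2; j^3 = x^3 is a perfect cube, so E-series; the 4-jet and mu = 7 give E_7.

E7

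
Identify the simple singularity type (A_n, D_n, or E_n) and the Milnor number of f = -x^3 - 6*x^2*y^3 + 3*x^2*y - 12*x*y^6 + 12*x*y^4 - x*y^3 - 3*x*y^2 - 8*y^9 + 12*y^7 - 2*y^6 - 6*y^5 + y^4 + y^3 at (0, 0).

The Hessian of f at 0 has rank 0. Corank 2; j^3 = -(x - y)^3 is a perfect cube, so E-series; the 4-jet and mu = 7 give E_7.

Type E_7, Milnor number mu = 7.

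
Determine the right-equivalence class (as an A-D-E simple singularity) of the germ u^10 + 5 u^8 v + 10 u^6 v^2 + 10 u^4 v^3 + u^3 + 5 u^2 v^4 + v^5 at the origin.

E_8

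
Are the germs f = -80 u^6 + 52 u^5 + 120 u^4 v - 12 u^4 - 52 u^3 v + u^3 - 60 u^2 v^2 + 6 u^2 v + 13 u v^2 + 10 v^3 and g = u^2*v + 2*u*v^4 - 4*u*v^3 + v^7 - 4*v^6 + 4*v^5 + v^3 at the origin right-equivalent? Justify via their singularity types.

Yes.

The Hessian of f at 0 has rank 0. Corank 2; j^3 = (u + 2*v)*(u^2 + 4*u*v + 5*v^2) splits into three distinct lines over C (the quadratic factor has nonzero discriminant), so D_4. The Hessian of g at 0 has rank 0. Corank 2; j^3 = v*(u^2 + v^2) splits into three distinct lines over C (the quadratic factor has nonzero discriminant), so D_4. Both have type D_4, hence right-equivalent.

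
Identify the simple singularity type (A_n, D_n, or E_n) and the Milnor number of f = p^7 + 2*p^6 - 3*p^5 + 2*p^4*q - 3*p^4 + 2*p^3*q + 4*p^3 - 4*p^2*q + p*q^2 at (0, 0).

Type D5, Milnor number mu = 5.

The Hessian of f at 0 has rank 0. Corank 2; j^3 = p*(2*p - q)^2 has shape L^2 M (L != M), so D-series; mu = 5 gives D_5.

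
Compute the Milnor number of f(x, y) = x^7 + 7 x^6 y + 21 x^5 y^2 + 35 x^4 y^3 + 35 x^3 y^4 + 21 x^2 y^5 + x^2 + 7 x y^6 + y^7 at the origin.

6

The Hessian of f at 0 has rank 1. Corank 1: A-series; mu = 6 gives A_6.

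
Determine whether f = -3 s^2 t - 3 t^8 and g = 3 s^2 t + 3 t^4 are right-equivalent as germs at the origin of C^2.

The Hessian of f at 0 is [[0, 0], [0, 0]] with rank 0, so corank 2. A Groebner basis of the Jacobian ideal J(f) in C{s,t} is {s^2/8 + t^7, s^3, s*t}; counting standard monomials gives mu = 9. Corank 2; j^3 = -3*s^2*t has shape L^2 M (L != M), so D-series; mu = 9 gives D_9. The Hessian of g at 0 is [[0, 0], [0, 0]] with rank 0, so corank 2. A Groebner basis of the Jacobian ideal J(g) in C{s,t} is {s^3, s^2/4 + t^3, s*t}; counting standard monomials gives mu = 5. Corank 2; j^3 = 3*s^2*t has shape L^2 M (L != M), so D-series; mu = 5 gives D_5. f is D_9 but g is D_5, hence not right-equivalent.

No.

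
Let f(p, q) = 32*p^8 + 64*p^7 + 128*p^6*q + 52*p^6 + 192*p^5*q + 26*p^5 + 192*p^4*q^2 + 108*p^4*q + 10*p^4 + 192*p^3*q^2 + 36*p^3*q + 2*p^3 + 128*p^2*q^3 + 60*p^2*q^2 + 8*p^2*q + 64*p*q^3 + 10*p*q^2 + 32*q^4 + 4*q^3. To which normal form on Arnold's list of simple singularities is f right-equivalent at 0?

D_5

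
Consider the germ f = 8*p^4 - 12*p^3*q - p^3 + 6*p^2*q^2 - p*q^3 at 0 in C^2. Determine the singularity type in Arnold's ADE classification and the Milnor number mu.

The Hessian of f at 0 has rank 0. Corank 2; j^3 = -p^3 is a perfect cube, so E-series; the 4-jet and mu = 7 give E_7.

Type E_7, Milnor number mu = 7.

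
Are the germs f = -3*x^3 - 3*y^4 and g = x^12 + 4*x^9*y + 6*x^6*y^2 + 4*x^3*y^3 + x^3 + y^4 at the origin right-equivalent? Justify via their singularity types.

The Hessian of f at 0 is [[0, 0], [0, 0]] with rank 0, so corank 2. A Groebner basis of the Jacobian ideal J(f) in C{x,y} is {y^3, x^2}; counting standard monomials gives mu = 6. Corank 2; j^3 = -3*x^3 is a perfect cube, so E-series; the 4-jet and mu = 6 give E_6. The Hessian of g at 0 is [[0, 0], [0, 0]] with rank 0, so corank 2. A Groebner basis of the Jacobian ideal J(g) in C{x,y} is {y^3, x^2}; counting standard monomials gives mu = 6. Corank 2; j^3 = x^3 is a perfect cube, so E-series; the 4-jet and mu = 6 give E_6. Both have type E_6, hence right-equivalent.

Yes.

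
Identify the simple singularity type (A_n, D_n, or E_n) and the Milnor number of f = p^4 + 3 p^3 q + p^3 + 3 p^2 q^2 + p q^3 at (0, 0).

Type E_7, Milnor number mu = 7.

The Hessian of f at 0 has rank 0. Corank 2; j^3 = p^3 is a perfect cube, so E-series; the 4-jet and mu = 7 give E_7.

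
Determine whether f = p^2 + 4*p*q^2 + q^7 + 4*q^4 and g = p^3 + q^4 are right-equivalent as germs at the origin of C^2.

No.

The Hessian of f at 0 has rank 1. Corank 1: A-series; mu = 6 gives A_6. The Hessian of g at 0 has rank 0. Corank 2; j^3 = p^3 is a perfect cube, so E-series; the 4-jet and mu = 6 give E_6. f is A_6 but g is E_6, hence not right-equivalent.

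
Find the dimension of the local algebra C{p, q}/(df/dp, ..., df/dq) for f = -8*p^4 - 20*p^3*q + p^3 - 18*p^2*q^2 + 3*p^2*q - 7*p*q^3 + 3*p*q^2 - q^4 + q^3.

7

The Hessian of f at 0 is [[0, 0], [0, 0]] with rank 0, so corank 2. A Groebner basis of the Jacobian ideal J(f) in C{p,q} is {3*p^2/4 + 3*p*q/2 + q^4 + q^3/4 + 3*q^2/4, p^3 - 9*p^2/4 - 9*p*q/2 + q^3/4 - 9*q^2/4, p^2*q + 7*p^2/4 + 7*p*q/2 - 5*q^3/12 + 7*q^2/4, -p^2 + p*q^2 - 2*p*q + 2*q^3/3 - q^2}; counting standard monomials gives mu = 7. Corank 2; j^3 = (p + q)^3 is a perfect cube, so E-series; the 4-jet and mu = 7 give E_7.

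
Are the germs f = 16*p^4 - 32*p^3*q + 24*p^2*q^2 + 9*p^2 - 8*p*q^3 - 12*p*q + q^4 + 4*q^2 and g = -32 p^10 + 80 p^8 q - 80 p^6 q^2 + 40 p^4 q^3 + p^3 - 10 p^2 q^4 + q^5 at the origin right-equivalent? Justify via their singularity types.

The Hessian of f at 0 is [[18, -12], [-12, 8]] with rank 1, so corank 1. A Groebner basis of the Jacobian ideal J(f) in C{p,q} is {q^3, p - 2*q/3}; counting standard monomials gives mu = 3. Corank 1: A-series; mu = 3 gives A_3. The Hessian of g at 0 is [[0, 0], [0, 0]] with rank 0, so corank 2. A Groebner basis of the Jacobian ideal J(g) in C{p,q} is {q^4, p^2}; counting standard monomials gives mu = 8. Corank 2; j^3 = p^3 is a perfect cube, so E-series; the 5-jet and mu = 8 give E_8. f is A_3 but g is E_8, hence not right-equivalent.

No.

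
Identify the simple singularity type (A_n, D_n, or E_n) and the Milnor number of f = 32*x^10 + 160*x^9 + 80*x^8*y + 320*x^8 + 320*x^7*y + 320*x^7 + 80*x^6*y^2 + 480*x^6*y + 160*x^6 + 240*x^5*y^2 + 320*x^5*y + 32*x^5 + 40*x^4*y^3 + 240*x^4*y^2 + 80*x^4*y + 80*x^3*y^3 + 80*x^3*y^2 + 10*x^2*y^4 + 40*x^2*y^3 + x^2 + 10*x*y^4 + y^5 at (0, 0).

The Hessian of f at 0 is [[2, 0], [0, 0]] with rank 1, so corank 1. A Groebner basis of the Jacobian ideal J(f) in C{x,y} is {y^4, x}; counting standard monomials gives mu = 4. Corank 1: A-series; mu = 4 gives A_4.

Type A_{4}, Milnor number mu = 4.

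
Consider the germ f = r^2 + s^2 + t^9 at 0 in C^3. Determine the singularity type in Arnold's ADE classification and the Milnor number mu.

Type A_{8}, Milnor number mu = 8.

The Hessian of f at 0 has rank 2. Corank 1: A-series; mu = 8 gives A_8.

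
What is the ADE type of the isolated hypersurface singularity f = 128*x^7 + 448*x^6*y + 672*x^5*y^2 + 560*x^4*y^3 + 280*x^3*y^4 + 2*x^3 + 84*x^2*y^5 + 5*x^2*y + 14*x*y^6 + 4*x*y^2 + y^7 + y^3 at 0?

The Hessian of f at 0 has rank 0. Corank 2; j^3 = (x + y)^2*(2*x + y) has shape L^2 M (L != M), so D-series; mu = 8 gives D_8.

D8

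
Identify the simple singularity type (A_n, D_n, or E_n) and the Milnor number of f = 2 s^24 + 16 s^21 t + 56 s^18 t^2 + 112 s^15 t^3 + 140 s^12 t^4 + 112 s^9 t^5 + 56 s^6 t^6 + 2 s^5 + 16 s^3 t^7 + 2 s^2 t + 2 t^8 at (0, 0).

The Hessian of f at 0 has rank 0. Corank 2; j^3 = 2*s^2*t has shape L^2 M (L != M), so D-series; mu = 9 gives D_9.

Type D_9, Milnor number mu = 9.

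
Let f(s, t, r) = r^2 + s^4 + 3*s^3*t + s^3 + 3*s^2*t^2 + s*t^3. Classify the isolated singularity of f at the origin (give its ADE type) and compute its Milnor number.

The Hessian of f at 0 is [[0, 0, 0], [0, 0, 0], [0, 0, 2]] with rank 1, so corank 2. A Groebner basis of the Jacobian ideal J(f) in C{s,t,r} is {3*s^2 + t^4 + t^3, s^3, s^2*t - s^2 - t^3/3, 2*s^2 + s*t^2 + 2*t^3/3, r}; counting standard monomials gives mu = 7. Corank 2; j^3 = s^3 is a perfect cube, so E-series; the 4-jet and mu = 7 give E_7.

Type E_{7}, Milnor number mu = 7.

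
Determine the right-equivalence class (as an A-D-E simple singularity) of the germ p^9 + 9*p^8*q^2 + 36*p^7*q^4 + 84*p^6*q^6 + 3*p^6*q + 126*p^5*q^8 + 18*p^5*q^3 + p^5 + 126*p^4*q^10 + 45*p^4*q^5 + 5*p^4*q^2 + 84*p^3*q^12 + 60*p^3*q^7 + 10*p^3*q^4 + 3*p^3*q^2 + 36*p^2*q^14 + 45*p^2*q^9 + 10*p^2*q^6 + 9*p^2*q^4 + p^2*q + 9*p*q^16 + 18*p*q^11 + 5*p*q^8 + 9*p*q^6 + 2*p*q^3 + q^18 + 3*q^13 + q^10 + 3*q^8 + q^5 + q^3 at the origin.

D_4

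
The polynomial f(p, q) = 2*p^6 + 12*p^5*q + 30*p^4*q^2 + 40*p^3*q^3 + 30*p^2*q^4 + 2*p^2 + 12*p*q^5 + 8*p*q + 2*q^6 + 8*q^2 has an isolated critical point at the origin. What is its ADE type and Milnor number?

Type A_{5}, Milnor number mu = 5.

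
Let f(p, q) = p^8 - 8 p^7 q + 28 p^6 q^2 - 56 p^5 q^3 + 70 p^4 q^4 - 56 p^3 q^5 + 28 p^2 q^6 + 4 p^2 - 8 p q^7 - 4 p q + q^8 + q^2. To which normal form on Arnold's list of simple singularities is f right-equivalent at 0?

The Hessian of f at 0 has rank 1. Corank 1: A-series; mu = 7 gives A_7.

A_7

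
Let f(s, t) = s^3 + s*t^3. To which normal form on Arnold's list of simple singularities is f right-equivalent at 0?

The Hessian of f at 0 has rank 0. Corank 2; j^3 = s^3 is a perfect cube, so E-series; the 4-jet and mu = 7 give E_7.

E_7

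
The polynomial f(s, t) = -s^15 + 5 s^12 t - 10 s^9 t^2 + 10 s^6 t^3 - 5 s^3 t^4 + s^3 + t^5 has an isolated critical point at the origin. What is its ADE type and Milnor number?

Type E8, Milnor number mu = 8.

The Hessian of f at 0 has rank 0. Corank 2; j^3 = s^3 is a perfect cube, so E-series; the 5-jet and mu = 8 give E_8.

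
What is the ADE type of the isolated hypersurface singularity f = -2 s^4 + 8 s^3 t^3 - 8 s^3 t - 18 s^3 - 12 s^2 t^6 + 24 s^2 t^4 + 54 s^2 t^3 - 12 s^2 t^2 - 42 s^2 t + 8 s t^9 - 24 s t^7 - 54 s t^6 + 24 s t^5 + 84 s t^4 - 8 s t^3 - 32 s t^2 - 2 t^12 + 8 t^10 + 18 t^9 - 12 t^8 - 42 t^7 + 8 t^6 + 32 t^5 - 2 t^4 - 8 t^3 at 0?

D5

The Hessian of f at 0 has rank 0. Corank 2; j^3 = -2*(s + t)*(3*s + 2*t)^2 has shape L^2 M (L != M), so D-series; mu = 5 gives D_5.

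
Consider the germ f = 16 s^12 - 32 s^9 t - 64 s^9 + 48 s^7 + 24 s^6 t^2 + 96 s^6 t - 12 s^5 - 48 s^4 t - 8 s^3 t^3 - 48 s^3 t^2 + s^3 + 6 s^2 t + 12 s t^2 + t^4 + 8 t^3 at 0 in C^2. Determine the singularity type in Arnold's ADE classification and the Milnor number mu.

Type E_{6}, Milnor number mu = 6.

The Hessian of f at 0 has rank 0. Corank 2; j^3 = (s + 2*t)^3 is a perfect cube, so E-series; the 4-jet and mu = 6 give E_6.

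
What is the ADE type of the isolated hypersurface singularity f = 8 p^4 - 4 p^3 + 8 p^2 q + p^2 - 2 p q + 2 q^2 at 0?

A_1

The Hessian of f at 0 has rank 2. Corank 0: nondegenerate Morse point, so A_1.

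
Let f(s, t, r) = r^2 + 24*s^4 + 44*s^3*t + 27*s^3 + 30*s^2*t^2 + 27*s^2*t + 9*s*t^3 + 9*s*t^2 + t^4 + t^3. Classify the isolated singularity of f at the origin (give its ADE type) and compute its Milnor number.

The Hessian of f at 0 has rank 1. Corank 2; j^3 = (3*s + t)^3 is a perfect cube, so E-series; the 4-jet and mu = 7 give E_7.

Type E_{7}, Milnor number mu = 7.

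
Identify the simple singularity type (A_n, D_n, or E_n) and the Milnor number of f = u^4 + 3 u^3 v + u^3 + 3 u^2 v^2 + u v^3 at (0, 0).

Type E7, Milnor number mu = 7.

The Hessian of f at 0 has rank 0. Corank 2; j^3 = u^3 is a perfect cube, so E-series; the 4-jet and mu = 7 give E_7.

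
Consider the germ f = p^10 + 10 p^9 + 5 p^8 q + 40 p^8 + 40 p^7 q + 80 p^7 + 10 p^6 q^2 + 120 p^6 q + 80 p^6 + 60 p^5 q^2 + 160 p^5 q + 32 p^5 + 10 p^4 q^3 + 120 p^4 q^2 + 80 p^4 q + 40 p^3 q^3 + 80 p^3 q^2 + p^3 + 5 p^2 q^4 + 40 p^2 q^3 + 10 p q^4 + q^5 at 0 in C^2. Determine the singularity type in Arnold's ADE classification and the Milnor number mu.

The Hessian of f at 0 has rank 0. Corank 2; j^3 = p^3 is a perfect cube, so E-series; the 5-jet and mu = 8 give E_8.

Type E_8, Milnor number mu = 8.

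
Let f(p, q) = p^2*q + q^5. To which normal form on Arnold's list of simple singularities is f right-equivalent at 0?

The Hessian of f at 0 has rank 0. Corank 2; j^3 = p^2*q has shape L^2 M (L != M), so D-series; mu = 6 gives D_6.

D_6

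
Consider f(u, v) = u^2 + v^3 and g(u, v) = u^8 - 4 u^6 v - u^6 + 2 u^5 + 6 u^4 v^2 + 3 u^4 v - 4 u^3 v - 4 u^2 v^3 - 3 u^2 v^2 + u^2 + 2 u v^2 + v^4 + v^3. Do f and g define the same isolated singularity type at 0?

The Hessian of f at 0 is [[2, 0], [0, 0]] with rank 1, so corank 1. A Groebner basis of the Jacobian ideal J(f) in C{u,v} is {v^2, u}; counting standard monomials gives mu = 2. Corank 1: A-series; mu = 2 gives A_2. The Hessian of g at 0 is [[2, 0], [0, 0]] with rank 1, so corank 1. A Groebner basis of the Jacobian ideal J(g) in C{u,v} is {v^2, u}; counting standard monomials gives mu = 2. Corank 1: A-series; mu = 2 gives A_2. Both have type A_2, hence right-equivalent.

Yes.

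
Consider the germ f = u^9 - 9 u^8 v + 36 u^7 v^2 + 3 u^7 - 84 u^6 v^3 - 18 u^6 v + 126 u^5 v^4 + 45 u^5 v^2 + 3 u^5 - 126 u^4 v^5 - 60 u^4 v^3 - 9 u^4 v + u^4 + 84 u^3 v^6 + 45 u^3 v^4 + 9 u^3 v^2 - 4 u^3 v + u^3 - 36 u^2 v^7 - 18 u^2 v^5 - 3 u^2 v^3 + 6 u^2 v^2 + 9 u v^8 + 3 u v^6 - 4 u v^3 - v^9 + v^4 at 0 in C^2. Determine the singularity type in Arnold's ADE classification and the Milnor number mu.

The Hessian of f at 0 has rank 0. Corank 2; j^3 = u^3 is a perfect cube, so E-series; the 4-jet and mu = 6 give E_6.

Type E6, Milnor number mu = 6.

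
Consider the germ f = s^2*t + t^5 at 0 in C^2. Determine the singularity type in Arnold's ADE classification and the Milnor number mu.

The Hessian of f at 0 has rank 0. Corank 2; j^3 = s^2*t has shape L^2 M (L != M), so D-series; mu = 6 gives D_6.

Type D_{6}, Milnor number mu = 6.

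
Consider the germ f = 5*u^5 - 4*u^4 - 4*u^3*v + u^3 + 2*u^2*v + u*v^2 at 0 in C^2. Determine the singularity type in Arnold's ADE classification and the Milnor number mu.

The Hessian of f at 0 has rank 0. Corank 2; j^3 = u*(u + v)^2 has shape L^2 M (L != M), so D-series; mu = 6 gives D_6.

Type D_6, Milnor number mu = 6.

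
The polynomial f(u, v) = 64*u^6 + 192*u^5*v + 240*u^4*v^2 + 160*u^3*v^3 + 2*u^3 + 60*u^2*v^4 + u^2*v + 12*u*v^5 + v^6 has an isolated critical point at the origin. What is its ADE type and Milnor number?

Type D_{7}, Milnor number mu = 7.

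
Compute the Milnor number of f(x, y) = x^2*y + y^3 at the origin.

The Hessian of f at 0 is [[0, 0], [0, 0]] with rank 0, so corank 2. A Groebner basis of the Jacobian ideal J(f) in C{x,y} is {y^3, x^2 + 3*y^2, x*y}; counting standard monomials gives mu = 4. Corank 2; j^3 = y*(x^2 + y^2) splits into three distinct lines over C (the quadratic factor has nonzero discriminant), so D_4.

4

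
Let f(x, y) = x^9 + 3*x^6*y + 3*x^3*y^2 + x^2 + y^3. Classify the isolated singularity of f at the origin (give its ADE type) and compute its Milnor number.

Type A2, Milnor number mu = 2.

The Hessian of f at 0 has rank 1. Corank 1: A-series; mu = 2 gives A_2.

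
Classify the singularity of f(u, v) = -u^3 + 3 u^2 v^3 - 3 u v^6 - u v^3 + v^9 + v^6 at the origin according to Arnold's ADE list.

The Hessian of f at 0 is [[0, 0], [0, 0]] with rank 0, so corank 2. A Groebner basis of the Jacobian ideal J(f) in C{u,v} is {u^3, u*v^2, 3*u^2 + v^3}; counting standard monomials gives mu = 7. Corank 2; j^3 = -u^3 is a perfect cube, so E-series; the 4-jet and mu = 7 give E_7.

E_7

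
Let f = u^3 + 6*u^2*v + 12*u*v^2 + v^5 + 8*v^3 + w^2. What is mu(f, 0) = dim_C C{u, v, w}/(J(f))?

8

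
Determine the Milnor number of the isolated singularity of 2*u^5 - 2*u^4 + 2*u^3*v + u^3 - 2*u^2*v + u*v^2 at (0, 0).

The Hessian of f at 0 has rank 0. Corank 2; j^3 = u*(u - v)^2 has shape L^2 M (L != M), so D-series; mu = 6 gives D_6.

6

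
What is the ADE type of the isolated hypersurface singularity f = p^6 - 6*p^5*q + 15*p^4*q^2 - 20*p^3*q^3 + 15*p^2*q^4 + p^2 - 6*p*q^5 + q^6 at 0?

The Hessian of f at 0 is [[2, 0], [0, 0]] with rank 1, so corank 1. A Groebner basis of the Jacobian ideal J(f) in C{p,q} is {q^5, p}; counting standard monomials gives mu = 5. Corank 1: A-series; mu = 5 gives A_5.

A_5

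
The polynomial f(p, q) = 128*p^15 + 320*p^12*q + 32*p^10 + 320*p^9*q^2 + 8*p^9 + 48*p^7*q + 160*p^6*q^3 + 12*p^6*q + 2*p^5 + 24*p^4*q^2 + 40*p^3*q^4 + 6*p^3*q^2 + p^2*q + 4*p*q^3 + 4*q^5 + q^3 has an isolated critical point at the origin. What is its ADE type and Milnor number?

Type D4, Milnor number mu = 4.

The Hessian of f at 0 has rank 0. Corank 2; j^3 = q*(p^2 + q^2) splits into three distinct lines over C (the quadratic factor has nonzero discriminant), so D_4.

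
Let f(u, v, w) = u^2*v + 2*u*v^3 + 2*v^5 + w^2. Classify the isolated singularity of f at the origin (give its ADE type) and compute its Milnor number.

Type D6, Milnor number mu = 6.

The Hessian of f at 0 is [[0, 0, 0], [0, 0, 0], [0, 0, 2]] with rank 1, so corank 2. A Groebner basis of the Jacobian ideal J(f) in C{u,v,w} is {u^3, u^2*v, -u^2/4 + u*v^2, u*v + v^3, w}; counting standard monomials gives mu = 6. Corank 2; j^3 = u^2*v has shape L^2 M (L != M), so D-series; mu = 6 gives D_6.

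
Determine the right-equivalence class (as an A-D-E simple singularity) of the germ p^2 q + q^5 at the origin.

D6

The Hessian of f at 0 has rank 0. Corank 2; j^3 = p^2*q has shape L^2 M (L != M), so D-series; mu = 6 gives D_6.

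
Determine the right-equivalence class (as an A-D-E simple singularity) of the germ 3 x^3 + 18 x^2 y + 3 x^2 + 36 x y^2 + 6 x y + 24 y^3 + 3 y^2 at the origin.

The Hessian of f at 0 has rank 1. Corank 1: A-series; mu = 2 gives A_2.

A_2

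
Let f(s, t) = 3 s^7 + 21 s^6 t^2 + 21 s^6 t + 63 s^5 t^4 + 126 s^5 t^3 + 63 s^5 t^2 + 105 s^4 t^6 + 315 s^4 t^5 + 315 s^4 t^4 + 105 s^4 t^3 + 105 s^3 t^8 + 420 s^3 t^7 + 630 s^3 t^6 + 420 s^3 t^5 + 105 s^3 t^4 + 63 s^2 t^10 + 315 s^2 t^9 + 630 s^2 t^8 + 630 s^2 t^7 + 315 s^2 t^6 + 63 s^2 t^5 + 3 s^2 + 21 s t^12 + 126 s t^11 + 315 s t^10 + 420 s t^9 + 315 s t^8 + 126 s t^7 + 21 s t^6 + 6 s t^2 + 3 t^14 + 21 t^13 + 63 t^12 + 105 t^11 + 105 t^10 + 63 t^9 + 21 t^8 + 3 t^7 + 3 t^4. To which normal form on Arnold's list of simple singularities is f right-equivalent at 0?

A_{6}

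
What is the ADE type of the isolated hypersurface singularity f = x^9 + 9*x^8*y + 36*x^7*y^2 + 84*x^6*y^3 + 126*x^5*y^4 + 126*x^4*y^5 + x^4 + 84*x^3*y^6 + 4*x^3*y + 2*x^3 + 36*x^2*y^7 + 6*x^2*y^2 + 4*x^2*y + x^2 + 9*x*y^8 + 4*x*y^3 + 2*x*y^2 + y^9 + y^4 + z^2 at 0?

A_{8}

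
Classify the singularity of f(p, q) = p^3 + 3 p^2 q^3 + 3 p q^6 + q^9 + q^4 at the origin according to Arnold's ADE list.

E_{6}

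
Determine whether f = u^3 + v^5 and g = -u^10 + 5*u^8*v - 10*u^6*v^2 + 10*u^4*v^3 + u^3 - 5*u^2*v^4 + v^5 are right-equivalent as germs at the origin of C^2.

Yes.

The Hessian of f at 0 has rank 0. Corank 2; j^3 = u^3 is a perfect cube, so E-series; the 5-jet and mu = 8 give E_8. The Hessian of g at 0 has rank 0. Corank 2; j^3 = u^3 is a perfect cube, so E-series; the 5-jet and mu = 8 give E_8. Both have type E_8, hence right-equivalent.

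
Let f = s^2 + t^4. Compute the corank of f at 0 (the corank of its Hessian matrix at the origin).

1

Hessian at 0 has rank 1.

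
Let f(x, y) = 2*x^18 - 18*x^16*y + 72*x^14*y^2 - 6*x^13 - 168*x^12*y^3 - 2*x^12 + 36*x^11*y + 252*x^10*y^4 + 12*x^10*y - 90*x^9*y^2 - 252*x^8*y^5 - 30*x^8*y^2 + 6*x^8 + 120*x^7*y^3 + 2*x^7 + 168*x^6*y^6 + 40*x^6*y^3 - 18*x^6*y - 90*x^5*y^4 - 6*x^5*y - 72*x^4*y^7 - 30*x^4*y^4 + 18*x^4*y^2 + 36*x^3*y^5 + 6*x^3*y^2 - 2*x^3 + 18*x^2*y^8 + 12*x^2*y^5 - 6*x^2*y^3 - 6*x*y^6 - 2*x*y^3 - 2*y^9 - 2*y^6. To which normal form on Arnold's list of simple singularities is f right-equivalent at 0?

E_7

The Hessian of f at 0 has rank 0. Corank 2; j^3 = -2*x^3 is a perfect cube, so E-series; the 4-jet and mu = 7 give E_7.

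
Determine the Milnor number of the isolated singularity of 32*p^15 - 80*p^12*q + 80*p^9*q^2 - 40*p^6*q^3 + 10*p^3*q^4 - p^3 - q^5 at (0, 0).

The Hessian of f at 0 is [[0, 0], [0, 0]] with rank 0, so corank 2. A Groebner basis of the Jacobian ideal J(f) in C{p,q} is {q^4, p^2}; counting standard monomials gives mu = 8. Corank 2; j^3 = -p^3 is a perfect cube, so E-series; the 5-jet and mu = 8 give E_8.

8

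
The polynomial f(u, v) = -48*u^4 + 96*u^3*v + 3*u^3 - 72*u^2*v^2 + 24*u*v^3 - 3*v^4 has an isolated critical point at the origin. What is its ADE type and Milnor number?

Type E6, Milnor number mu = 6.

The Hessian of f at 0 has rank 0. Corank 2; j^3 = 3*u^3 is a perfect cube, so E-series; the 4-jet and mu = 6 give E_6.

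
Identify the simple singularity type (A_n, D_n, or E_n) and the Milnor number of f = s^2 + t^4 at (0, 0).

The Hessian of f at 0 has rank 1. Corank 1: A-series; mu = 3 gives A_3.

Type A_{3}, Milnor number mu = 3.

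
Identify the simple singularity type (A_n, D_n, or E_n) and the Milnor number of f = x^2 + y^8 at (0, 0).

Type A_{7}, Milnor number mu = 7.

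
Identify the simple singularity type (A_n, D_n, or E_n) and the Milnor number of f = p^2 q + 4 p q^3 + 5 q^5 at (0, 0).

The Hessian of f at 0 has rank 0. Corank 2; j^3 = p^2*q has shape L^2 M (L != M), so D-series; mu = 6 gives D_6.

Type D_6, Milnor number mu = 6.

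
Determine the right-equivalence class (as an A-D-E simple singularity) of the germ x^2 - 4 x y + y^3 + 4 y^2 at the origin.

A2

The Hessian of f at 0 is [[2, -4], [-4, 8]] with rank 1, so corank 1. A Groebner basis of the Jacobian ideal J(f) in C{x,y} is {y^2, x - 2*y}; counting standard monomials gives mu = 2. Corank 1: A-series; mu = 2 gives A_2.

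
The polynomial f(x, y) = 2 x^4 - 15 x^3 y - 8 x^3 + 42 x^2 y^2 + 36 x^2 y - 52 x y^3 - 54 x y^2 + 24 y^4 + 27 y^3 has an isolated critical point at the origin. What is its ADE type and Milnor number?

The Hessian of f at 0 is [[0, 0], [0, 0]] with rank 0, so corank 2. A Groebner basis of the Jacobian ideal J(f) in C{x,y} is {768*x^2 - 2304*x*y + y^4 + 8*y^3 + 1728*y^2, x^3 - 252*x^2 + 756*x*y - 6*y^3 - 567*y^2, x^2*y - 104*x^2 + 312*x*y - 10*y^3/3 - 234*y^2, -32*x^2 + x*y^2 + 96*x*y - 11*y^3/6 - 72*y^2}; counting standard monomials gives mu = 7. Corank 2; j^3 = -(2*x - 3*y)^3 is a perfect cube, so E-series; the 4-jet and mu = 7 give E_7.

Type E_{7}, Milnor number mu = 7.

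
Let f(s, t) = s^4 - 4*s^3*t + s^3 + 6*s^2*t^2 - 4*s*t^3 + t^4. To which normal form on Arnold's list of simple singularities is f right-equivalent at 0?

E_6

The Hessian of f at 0 has rank 0. Corank 2; j^3 = s^3 is a perfect cube, so E-series; the 4-jet and mu = 6 give E_6.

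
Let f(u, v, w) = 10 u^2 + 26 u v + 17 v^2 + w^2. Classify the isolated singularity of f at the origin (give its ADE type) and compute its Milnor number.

Type A_1, Milnor number mu = 1.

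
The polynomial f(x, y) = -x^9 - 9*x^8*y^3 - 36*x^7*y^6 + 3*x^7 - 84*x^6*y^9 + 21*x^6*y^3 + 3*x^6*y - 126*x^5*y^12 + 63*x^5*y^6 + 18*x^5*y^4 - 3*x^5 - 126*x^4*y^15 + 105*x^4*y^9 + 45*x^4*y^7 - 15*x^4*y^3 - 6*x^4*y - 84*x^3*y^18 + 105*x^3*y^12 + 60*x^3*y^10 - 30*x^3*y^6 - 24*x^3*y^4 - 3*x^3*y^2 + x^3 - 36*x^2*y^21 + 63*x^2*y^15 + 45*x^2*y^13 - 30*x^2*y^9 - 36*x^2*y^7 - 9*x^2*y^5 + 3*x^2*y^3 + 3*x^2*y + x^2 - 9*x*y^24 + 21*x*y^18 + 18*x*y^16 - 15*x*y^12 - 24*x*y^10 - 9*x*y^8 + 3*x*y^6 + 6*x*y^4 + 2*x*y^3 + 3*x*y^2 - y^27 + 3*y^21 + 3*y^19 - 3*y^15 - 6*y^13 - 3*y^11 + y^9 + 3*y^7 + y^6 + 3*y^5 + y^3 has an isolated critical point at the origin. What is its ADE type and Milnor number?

Type A_2, Milnor number mu = 2.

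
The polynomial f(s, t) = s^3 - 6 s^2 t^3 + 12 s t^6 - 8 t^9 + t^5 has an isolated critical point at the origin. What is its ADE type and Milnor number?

Type E_{8}, Milnor number mu = 8.

The Hessian of f at 0 has rank 0. Corank 2; j^3 = s^3 is a perfect cube, so E-series; the 5-jet and mu = 8 give E_8.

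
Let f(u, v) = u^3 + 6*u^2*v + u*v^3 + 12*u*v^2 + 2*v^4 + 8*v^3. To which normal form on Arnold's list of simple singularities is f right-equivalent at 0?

The Hessian of f at 0 has rank 0. Corank 2; j^3 = (u + 2*v)^3 is a perfect cube, so E-series; the 4-jet and mu = 7 give E_7.

E_7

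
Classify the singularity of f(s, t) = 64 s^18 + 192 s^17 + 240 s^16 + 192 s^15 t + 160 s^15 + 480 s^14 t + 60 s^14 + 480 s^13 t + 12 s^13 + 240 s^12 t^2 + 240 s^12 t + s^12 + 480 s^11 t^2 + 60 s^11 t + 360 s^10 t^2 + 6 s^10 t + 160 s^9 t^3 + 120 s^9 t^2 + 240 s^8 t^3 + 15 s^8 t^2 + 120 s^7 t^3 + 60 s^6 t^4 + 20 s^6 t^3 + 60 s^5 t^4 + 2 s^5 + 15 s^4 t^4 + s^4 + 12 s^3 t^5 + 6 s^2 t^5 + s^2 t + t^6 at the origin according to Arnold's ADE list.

D_7

The Hessian of f at 0 is [[0, 0], [0, 0]] with rank 0, so corank 2. A Groebner basis of the Jacobian ideal J(f) in C{s,t} is {s^2/6 + t^5, s^3, s*t}; counting standard monomials gives mu = 7. Corank 2; j^3 = s^2*t has shape L^2 M (L != M), so D-series; mu = 7 gives D_7.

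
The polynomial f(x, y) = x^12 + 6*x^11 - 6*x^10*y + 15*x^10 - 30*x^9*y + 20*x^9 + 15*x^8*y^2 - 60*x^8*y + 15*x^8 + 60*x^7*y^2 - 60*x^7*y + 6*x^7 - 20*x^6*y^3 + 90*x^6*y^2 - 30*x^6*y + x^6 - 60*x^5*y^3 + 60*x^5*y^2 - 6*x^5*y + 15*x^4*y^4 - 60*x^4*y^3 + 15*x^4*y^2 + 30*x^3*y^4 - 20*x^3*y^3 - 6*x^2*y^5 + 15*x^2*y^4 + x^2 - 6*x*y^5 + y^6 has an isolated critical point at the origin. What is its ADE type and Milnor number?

The Hessian of f at 0 is [[2, 0], [0, 0]] with rank 1, so corank 1. A Groebner basis of the Jacobian ideal J(f) in C{x,y} is {y^5, x}; counting standard monomials gives mu = 5. Corank 1: A-series; mu = 5 gives A_5.

Type A5, Milnor number mu = 5.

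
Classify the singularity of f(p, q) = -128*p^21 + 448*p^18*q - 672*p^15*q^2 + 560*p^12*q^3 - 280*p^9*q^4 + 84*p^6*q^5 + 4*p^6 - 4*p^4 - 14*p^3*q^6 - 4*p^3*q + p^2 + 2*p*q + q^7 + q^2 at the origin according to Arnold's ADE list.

A_6

The Hessian of f at 0 has rank 1. Corank 1: A-series; mu = 6 gives A_6.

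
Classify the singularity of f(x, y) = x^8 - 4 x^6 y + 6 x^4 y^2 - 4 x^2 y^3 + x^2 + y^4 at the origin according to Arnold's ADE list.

A_{3}

The Hessian of f at 0 has rank 1. Corank 1: A-series; mu = 3 gives A_3.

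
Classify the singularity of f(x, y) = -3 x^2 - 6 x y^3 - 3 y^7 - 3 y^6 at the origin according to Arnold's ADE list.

A_{6}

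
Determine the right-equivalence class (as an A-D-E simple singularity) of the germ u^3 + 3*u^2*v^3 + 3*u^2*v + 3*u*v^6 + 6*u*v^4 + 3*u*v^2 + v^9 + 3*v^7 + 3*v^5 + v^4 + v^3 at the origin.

E6

The Hessian of f at 0 has rank 0. Corank 2; j^3 = (u + v)^3 is a perfect cube, so E-series; the 4-jet and mu = 6 give E_6.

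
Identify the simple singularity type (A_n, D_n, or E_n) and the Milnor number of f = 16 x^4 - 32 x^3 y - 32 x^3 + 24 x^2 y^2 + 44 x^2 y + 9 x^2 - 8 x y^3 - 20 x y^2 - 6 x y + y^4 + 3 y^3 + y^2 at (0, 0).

Type A_2, Milnor number mu = 2.

The Hessian of f at 0 has rank 1. Corank 1: A-series; mu = 2 gives A_2.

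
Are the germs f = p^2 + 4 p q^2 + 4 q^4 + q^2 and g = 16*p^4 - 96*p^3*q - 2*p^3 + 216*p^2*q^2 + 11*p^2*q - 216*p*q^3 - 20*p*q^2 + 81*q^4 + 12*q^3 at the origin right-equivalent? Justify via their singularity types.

No.

The Hessian of f at 0 has rank 2. Corank 0: nondegenerate Morse point, so A_1. The Hessian of g at 0 has rank 0. Corank 2; j^3 = -(p - 2*q)^2*(2*p - 3*q) has shape L^2 M (L != M), so D-series; mu = 5 gives D_5. f is A_1 but g is D_5, hence not right-equivalent.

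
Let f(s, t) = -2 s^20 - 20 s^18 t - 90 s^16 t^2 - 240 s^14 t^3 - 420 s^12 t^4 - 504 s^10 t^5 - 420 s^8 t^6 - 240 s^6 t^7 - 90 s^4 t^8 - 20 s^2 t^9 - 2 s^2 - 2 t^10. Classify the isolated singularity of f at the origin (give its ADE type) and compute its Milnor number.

Type A_9, Milnor number mu = 9.

The Hessian of f at 0 has rank 1. Corank 1: A-series; mu = 9 gives A_9.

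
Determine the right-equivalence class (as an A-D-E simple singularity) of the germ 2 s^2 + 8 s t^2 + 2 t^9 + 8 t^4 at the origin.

A_8

The Hessian of f at 0 is [[4, 0], [0, 0]] with rank 1, so corank 1. A Groebner basis of the Jacobian ideal J(f) in C{s,t} is {s^4, s/2 + t^2}; counting standard monomials gives mu = 8. Corank 1: A-series; mu = 8 gives A_8.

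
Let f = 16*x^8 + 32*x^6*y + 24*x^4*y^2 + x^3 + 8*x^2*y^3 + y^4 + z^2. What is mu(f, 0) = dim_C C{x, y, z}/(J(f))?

6

The Hessian of f at 0 has rank 1. Corank 2; j^3 = x^3 is a perfect cube, so E-series; the 4-jet and mu = 6 give E_6.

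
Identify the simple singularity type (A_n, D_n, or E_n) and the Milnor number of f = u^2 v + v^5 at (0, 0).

Type D_6, Milnor number mu = 6.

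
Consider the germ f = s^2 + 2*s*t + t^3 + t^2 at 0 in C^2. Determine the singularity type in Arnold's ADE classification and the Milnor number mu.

Type A_2, Milnor number mu = 2.

The Hessian of f at 0 has rank 1. Corank 1: A-series; mu = 2 gives A_2.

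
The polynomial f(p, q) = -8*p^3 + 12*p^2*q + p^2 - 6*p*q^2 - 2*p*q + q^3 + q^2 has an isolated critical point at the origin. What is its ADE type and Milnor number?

Type A_2, Milnor number mu = 2.

The Hessian of f at 0 has rank 1. Corank 1: A-series; mu = 2 gives A_2.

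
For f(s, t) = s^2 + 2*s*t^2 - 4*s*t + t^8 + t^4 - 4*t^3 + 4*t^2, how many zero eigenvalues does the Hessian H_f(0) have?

1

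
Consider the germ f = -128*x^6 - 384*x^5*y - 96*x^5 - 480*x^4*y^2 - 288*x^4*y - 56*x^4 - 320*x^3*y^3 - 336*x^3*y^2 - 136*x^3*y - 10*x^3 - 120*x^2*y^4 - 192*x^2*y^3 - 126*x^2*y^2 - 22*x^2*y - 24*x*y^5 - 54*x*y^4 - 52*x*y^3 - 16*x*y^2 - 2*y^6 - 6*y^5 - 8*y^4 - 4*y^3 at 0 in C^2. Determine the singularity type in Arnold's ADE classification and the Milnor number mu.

The Hessian of f at 0 is [[0, 0], [0, 0]] with rank 0, so corank 2. A Groebner basis of the Jacobian ideal J(f) in C{x,y} is {y^3, x^2 + 2*y^2, x*y - y^2}; counting standard monomials gives mu = 4. Corank 2; j^3 = -2*(x + y)*(5*x^2 + 6*x*y + 2*y^2) splits into three distinct lines over C (the quadratic factor has nonzero discriminant), so D_4.

Type D_4, Milnor number mu = 4.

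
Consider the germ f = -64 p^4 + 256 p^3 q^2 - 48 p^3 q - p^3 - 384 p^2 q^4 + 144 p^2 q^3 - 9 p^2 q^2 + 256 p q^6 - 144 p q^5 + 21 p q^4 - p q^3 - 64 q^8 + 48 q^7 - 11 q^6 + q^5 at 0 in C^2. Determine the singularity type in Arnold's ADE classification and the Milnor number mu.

Type E7, Milnor number mu = 7.

The Hessian of f at 0 has rank 0. Corank 2; j^3 = -p^3 is a perfect cube, so E-series; the 4-jet and mu = 7 give E_7.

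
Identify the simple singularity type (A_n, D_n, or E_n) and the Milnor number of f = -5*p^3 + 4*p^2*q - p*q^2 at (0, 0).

Type D_{4}, Milnor number mu = 4.

The Hessian of f at 0 is [[0, 0], [0, 0]] with rank 0, so corank 2. A Groebner basis of the Jacobian ideal J(f) in C{p,q} is {q^3, p^2 - q^2, p*q - 2*q^2}; counting standard monomials gives mu = 4. Corank 2; j^3 = -p*(5*p^2 - 4*p*q + q^2) splits into three distinct lines over C (the quadratic factor has nonzero discriminant), so D_4.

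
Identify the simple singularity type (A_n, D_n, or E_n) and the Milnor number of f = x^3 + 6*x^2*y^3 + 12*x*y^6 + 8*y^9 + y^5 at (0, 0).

The Hessian of f at 0 is [[0, 0], [0, 0]] with rank 0, so corank 2. A Groebner basis of the Jacobian ideal J(f) in C{x,y} is {x^2/4 + x*y^3, y^4, x^3, x^2*y}; counting standard monomials gives mu = 8. Corank 2; j^3 = x^3 is a perfect cube, so E-series; the 5-jet and mu = 8 give E_8.

Type E8, Milnor number mu = 8.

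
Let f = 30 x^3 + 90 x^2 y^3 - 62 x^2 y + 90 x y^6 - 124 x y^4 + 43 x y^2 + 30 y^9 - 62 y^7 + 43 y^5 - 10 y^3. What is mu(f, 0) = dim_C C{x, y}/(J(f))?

The Hessian of f at 0 has rank 0. Corank 2; j^3 = (3*x - 2*y)*(10*x^2 - 14*x*y + 5*y^2) splits into three distinct lines over C (the quadratic factor has nonzero discriminant), so D_4.

4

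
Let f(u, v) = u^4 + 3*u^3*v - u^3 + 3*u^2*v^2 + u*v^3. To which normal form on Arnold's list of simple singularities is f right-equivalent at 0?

The Hessian of f at 0 has rank 0. Corank 2; j^3 = -u^3 is a perfect cube, so E-series; the 4-jet and mu = 7 give E_7.

E_{7}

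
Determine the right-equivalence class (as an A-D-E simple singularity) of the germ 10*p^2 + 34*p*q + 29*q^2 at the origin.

The Hessian of f at 0 has rank 2. Corank 0: nondegenerate Morse point, so A_1.

A_1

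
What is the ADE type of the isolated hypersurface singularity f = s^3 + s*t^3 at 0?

E_7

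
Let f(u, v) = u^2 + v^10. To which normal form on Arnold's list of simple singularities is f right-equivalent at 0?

A_9

The Hessian of f at 0 has rank 1. Corank 1: A-series; mu = 9 gives A_9.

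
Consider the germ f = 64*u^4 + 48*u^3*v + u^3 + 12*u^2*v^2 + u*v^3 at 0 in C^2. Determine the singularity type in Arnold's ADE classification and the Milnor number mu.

The Hessian of f at 0 is [[0, 0], [0, 0]] with rank 0, so corank 2. A Groebner basis of the Jacobian ideal J(f) in C{u,v} is {3*u^2/16 + v^4 + v^3/16, u^3, u^2*v - u^2/16 - v^3/48, u^2/2 + u*v^2 + v^3/6}; counting standard monomials gives mu = 7. Corank 2; j^3 = u^3 is a perfect cube, so E-series; the 4-jet and mu = 7 give E_7.

Type E_7, Milnor number mu = 7.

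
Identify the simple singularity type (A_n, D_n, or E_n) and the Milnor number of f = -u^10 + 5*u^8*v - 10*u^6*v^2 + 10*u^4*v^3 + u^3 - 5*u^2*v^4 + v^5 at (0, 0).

Type E8, Milnor number mu = 8.

The Hessian of f at 0 has rank 0. Corank 2; j^3 = u^3 is a perfect cube, so E-series; the 5-jet and mu = 8 give E_8.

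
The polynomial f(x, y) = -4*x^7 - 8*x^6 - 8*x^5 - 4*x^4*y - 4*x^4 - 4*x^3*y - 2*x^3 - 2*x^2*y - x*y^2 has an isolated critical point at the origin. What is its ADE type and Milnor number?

Type D_{4}, Milnor number mu = 4.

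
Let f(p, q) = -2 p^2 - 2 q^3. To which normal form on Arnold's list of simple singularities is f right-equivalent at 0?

The Hessian of f at 0 is [[-4, 0], [0, 0]] with rank 1, so corank 1. A Groebner basis of the Jacobian ideal J(f) in C{p,q} is {q^2, p}; counting standard monomials gives mu = 2. Corank 1: A-series; mu = 2 gives A_2.

A_{2}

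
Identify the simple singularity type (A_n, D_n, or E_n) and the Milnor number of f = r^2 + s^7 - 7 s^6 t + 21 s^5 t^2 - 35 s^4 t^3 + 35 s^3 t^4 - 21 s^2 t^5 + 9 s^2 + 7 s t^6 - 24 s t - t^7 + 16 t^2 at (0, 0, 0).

Type A_6, Milnor number mu = 6.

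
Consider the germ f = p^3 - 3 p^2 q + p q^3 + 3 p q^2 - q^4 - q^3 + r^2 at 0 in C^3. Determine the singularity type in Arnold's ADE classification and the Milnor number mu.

The Hessian of f at 0 is [[0, 0, 0], [0, 0, 0], [0, 0, 2]] with rank 1, so corank 2. A Groebner basis of the Jacobian ideal J(f) in C{p,q,r} is {p^3 - 3*p^2*q - 6*p^2 + 12*p*q - 6*q^2, 3*p^2 + p*q^2 - 6*p*q + 3*q^2, 3*p^2 - 6*p*q + q^3 + 3*q^2, r}; counting standard monomials gives mu = 7. Corank 2; j^3 = (p - q)^3 is a perfect cube, so E-series; the 4-jet and mu = 7 give E_7.

Type E_7, Milnor number mu = 7.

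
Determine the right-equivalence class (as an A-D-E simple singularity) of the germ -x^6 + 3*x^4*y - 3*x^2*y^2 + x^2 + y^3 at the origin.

The Hessian of f at 0 has rank 1. Corank 1: A-series; mu = 2 gives A_2.

A_2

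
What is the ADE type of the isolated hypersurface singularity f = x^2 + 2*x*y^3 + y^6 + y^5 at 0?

A4

The Hessian of f at 0 has rank 1. Corank 1: A-series; mu = 4 gives A_4.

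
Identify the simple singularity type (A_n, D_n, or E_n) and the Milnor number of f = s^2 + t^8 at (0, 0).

Type A_7, Milnor number mu = 7.

The Hessian of f at 0 is [[2, 0], [0, 0]] with rank 1, so corank 1. A Groebner basis of the Jacobian ideal J(f) in C{s,t} is {t^7, s}; counting standard monomials gives mu = 7. Corank 1: A-series; mu = 7 gives A_7.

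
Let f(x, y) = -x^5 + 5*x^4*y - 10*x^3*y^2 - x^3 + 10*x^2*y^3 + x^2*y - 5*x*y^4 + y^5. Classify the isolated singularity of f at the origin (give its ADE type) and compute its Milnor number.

Type D_{6}, Milnor number mu = 6.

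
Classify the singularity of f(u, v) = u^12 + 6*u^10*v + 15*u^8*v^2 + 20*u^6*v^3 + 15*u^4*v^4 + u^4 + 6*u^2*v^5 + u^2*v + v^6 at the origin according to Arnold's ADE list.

D7

The Hessian of f at 0 has rank 0. Corank 2; j^3 = u^2*v has shape L^2 M (L != M), so D-series; mu = 7 gives D_7.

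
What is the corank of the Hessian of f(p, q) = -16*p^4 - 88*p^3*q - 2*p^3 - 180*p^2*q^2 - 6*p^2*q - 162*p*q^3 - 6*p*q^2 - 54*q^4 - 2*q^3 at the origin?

2

Hessian at 0 has rank 0.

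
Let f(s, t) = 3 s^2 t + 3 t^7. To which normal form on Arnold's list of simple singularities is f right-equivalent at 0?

D_8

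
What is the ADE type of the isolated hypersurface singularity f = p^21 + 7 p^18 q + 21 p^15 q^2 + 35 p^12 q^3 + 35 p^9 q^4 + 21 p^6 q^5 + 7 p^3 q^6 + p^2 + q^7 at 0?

The Hessian of f at 0 has rank 1. Corank 1: A-series; mu = 6 gives A_6.

A6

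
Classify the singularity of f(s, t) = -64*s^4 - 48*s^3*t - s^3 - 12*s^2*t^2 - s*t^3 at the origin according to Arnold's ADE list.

The Hessian of f at 0 has rank 0. Corank 2; j^3 = -s^3 is a perfect cube, so E-series; the 4-jet and mu = 7 give E_7.

E_7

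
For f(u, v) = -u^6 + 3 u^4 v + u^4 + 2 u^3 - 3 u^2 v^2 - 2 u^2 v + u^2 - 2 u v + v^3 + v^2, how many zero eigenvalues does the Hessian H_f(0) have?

Hessian at 0 has rank 1.

1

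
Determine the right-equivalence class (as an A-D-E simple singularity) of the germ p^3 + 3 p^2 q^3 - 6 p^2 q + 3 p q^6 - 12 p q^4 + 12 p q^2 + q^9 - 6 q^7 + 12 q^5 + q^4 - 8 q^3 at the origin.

E_6

The Hessian of f at 0 is [[0, 0], [0, 0]] with rank 0, so corank 2. A Groebner basis of the Jacobian ideal J(f) in C{p,q} is {q^3, p^2 - 4*p*q + 4*q^2}; counting standard monomials gives mu = 6. Corank 2; j^3 = (p - 2*q)^3 is a perfect cube, so E-series; the 4-jet and mu = 6 give E_6.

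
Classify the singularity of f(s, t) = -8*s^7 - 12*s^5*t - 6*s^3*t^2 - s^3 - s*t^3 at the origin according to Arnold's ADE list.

E_{7}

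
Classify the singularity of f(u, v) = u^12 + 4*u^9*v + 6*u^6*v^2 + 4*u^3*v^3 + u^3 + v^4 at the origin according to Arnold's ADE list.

The Hessian of f at 0 has rank 0. Corank 2; j^3 = u^3 is a perfect cube, so E-series; the 4-jet and mu = 6 give E_6.

E6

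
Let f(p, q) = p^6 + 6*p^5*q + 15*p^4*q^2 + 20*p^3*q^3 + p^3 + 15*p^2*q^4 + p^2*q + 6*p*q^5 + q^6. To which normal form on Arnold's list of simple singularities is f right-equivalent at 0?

The Hessian of f at 0 has rank 0. Corank 2; j^3 = p^2*(p + q) has shape L^2 M (L != M), so D-series; mu = 7 gives D_7.

D7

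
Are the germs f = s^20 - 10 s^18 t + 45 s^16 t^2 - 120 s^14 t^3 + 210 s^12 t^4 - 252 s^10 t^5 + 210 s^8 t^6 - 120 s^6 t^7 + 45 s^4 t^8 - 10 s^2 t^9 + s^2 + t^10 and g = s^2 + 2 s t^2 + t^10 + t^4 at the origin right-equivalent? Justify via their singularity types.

Yes.

The Hessian of f at 0 is [[2, 0], [0, 0]] with rank 1, so corank 1. A Groebner basis of the Jacobian ideal J(f) in C{s,t} is {t^9, s}; counting standard monomials gives mu = 9. Corank 1: A-series; mu = 9 gives A_9. The Hessian of g at 0 is [[2, 0], [0, 0]] with rank 1, so corank 1. A Groebner basis of the Jacobian ideal J(g) in C{s,t} is {s^5, s^4*t, s + t^2}; counting standard monomials gives mu = 9. Corank 1: A-series; mu = 9 gives A_9. Both have type A_9, hence right-equivalent.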